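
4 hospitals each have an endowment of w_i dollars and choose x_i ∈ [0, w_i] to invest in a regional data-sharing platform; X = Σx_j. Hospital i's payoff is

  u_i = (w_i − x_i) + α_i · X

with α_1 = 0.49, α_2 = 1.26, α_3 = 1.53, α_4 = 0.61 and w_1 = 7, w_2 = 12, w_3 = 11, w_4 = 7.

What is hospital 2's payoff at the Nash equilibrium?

∂u_i/∂x_i = α_i − 1, so hospital i contributes w_i if α_i > 1, else 0.
α_i > 1 for i ∈ {2, 3}; NE contributions (0, 12, 11, 0), X = 23.
u_2 = (12 − 12) + 1.26·23 = 28.98.

28.98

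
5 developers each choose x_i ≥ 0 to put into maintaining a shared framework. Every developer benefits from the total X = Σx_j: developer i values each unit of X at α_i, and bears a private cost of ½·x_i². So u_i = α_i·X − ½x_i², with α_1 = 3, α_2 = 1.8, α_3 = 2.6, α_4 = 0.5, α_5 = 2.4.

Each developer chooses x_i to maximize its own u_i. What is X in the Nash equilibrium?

10.3

Developer i's FOC: ∂u_i/∂x_i = α_i − x_i = 0, so x_i* = α_i.
NE contributions = (3, 1.8, 2.6, 0.5, 2.4); X = 10.3.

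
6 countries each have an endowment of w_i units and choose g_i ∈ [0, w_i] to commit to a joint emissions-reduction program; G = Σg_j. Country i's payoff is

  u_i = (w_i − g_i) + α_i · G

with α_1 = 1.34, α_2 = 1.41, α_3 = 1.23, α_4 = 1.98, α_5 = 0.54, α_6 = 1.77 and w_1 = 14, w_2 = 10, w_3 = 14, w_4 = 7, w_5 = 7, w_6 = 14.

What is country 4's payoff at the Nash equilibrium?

∂u_i/∂g_i = α_i − 1, so country i contributes w_i if α_i > 1, else 0.
α_i > 1 for i ∈ {1, 2, 3, 4, 6}; NE contributions (14, 10, 14, 7, 0, 14), G = 59.
u_4 = (7 − 7) + 1.98·59 = 116.82.

116.82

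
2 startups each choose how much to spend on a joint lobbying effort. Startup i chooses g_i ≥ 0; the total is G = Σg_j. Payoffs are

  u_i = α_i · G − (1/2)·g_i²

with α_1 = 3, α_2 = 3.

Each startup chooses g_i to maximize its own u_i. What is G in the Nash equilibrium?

6

Startup i's FOC: ∂u_i/∂g_i = α_i − g_i = 0, so g_i* = α_i.
NE contributions = (3, 3); G = 6.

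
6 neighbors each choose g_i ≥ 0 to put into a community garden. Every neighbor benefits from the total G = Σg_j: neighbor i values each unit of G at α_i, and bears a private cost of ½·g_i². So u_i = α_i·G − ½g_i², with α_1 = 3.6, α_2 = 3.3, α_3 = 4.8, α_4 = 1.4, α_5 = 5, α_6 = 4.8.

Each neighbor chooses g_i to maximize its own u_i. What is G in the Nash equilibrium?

22.9

Neighbor i's FOC: ∂u_i/∂g_i = α_i − g_i = 0, so g_i* = α_i.
NE contributions = (3.6, 3.3, 4.8, 1.4, 5, 4.8); G = 22.9.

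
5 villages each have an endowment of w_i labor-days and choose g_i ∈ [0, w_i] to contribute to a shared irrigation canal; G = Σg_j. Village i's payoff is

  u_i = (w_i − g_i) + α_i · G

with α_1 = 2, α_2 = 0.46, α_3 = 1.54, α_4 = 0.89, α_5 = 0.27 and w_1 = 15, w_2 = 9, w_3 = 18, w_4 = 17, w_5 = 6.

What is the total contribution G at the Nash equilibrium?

∂u_i/∂g_i = α_i − 1, so village i contributes w_i if α_i > 1, else 0.
α_i > 1 for i ∈ {1, 3}; NE contributions (15, 0, 18, 0, 0), G = 33.

33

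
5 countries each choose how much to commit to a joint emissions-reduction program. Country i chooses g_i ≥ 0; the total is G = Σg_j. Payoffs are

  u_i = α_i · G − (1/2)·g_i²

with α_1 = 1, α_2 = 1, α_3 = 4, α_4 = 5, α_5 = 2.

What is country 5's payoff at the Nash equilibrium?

24

Country i's FOC: ∂u_i/∂g_i = α_i − g_i = 0, so g_i* = α_i.
NE contributions = (1, 1, 4, 5, 2); G = 13.
u_5 = α_5·G − ½·(g_5)² = 2·13 − ½·2² = 24.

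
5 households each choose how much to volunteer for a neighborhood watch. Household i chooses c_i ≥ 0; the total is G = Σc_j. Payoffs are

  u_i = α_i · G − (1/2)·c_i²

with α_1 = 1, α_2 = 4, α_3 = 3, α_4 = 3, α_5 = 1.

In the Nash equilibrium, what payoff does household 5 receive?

Household i's FOC: ∂u_i/∂c_i = α_i − c_i = 0, so c_i* = α_i.
NE contributions = (1, 4, 3, 3, 1); G = 12.
u_5 = α_5·G − ½·(c_5)² = 1·12 − ½·1² = 11.5.

11.5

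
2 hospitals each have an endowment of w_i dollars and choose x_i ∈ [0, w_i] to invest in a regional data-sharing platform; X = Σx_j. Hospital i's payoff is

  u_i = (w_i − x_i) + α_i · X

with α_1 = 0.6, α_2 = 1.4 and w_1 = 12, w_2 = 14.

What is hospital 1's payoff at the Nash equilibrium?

20.4

∂u_i/∂x_i = α_i − 1, so hospital i contributes w_i if α_i > 1, else 0.
α_i > 1 for i ∈ {2}; NE contributions (0, 14), X = 14.
u_1 = (12 − 0) + 0.6·14 = 20.4.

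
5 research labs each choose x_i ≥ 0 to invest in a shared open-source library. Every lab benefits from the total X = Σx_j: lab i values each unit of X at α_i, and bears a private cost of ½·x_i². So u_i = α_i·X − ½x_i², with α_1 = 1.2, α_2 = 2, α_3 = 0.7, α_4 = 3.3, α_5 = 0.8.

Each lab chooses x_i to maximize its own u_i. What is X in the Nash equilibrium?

Lab i's FOC: ∂u_i/∂x_i = α_i − x_i = 0, so x_i* = α_i.
NE contributions = (1.2, 2, 0.7, 3.3, 0.8); X = 8.

8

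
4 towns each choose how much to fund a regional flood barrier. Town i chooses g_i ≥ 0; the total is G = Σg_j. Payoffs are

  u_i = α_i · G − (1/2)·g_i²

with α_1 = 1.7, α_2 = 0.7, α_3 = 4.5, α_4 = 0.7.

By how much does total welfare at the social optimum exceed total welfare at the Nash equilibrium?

69.82

Town i's FOC: ∂u_i/∂g_i = α_i − g_i = 0, so g_i* = α_i.
NE contributions = (1.7, 0.7, 4.5, 0.7); G = 7.6.
W^NE = (Σα)·G − ½Σα_i² = 7.6² − ½·24.12 = 45.7.
Planner sets g_i = Σα_j = 7.6 for every i, so G^SO = 4·7.6 = 30.4.
W^SO = (Σα)·G^SO − ½·4·(Σα)² = (4/2)·7.6² = 115.52.
Deadweight loss = W^SO − W^NE = 69.82.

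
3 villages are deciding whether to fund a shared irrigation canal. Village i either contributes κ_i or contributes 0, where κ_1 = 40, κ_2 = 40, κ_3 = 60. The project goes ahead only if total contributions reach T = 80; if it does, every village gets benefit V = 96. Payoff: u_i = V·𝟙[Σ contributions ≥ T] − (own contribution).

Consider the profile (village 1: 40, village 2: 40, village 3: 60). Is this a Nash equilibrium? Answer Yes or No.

No

Total = 140 ≥ 80: provided.
Village 1 (pledges 40, payoff 56): dropping to 0 → total 100, payoff 96. Profitable deviation.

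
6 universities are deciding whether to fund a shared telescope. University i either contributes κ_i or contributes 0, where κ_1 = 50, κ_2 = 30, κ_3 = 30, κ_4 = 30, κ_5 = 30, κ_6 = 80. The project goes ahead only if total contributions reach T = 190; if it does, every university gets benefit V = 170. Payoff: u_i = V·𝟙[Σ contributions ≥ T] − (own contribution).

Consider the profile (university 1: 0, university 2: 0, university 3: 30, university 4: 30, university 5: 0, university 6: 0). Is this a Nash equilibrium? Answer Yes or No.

Total = 60 < 190: not provided.
University 1 (pledges 0, payoff 0): pledging 50 → total 110, payoff -50. No gain.
University 2 (pledges 0, payoff 0): pledging 30 → total 90, payoff -30. No gain.
University 3 (pledges 30, payoff -30): dropping to 0 → total 30, payoff 0. Profitable deviation.

No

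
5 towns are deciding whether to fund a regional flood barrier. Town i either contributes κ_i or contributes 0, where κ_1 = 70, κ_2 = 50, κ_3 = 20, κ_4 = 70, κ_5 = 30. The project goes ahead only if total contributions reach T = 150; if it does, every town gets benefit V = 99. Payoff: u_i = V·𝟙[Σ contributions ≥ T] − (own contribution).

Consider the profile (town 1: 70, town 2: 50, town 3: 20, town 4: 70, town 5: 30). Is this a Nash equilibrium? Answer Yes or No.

No

Total = 240 ≥ 150: provided.
Town 1 (pledges 70, payoff 29): dropping to 0 → total 170, payoff 99. Profitable deviation.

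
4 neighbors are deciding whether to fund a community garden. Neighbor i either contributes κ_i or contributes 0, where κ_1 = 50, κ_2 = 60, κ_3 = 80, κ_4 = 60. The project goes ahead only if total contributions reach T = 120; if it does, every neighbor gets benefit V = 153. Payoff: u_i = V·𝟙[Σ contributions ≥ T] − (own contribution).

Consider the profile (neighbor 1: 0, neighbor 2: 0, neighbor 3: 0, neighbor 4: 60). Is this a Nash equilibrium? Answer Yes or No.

Total = 60 < 120: not provided.
Neighbor 1 (pledges 0, payoff 0): pledging 50 → total 110, payoff -50. No gain.
Neighbor 2 (pledges 0, payoff 0): pledging 60 → total 120, payoff 93. Profitable deviation.

No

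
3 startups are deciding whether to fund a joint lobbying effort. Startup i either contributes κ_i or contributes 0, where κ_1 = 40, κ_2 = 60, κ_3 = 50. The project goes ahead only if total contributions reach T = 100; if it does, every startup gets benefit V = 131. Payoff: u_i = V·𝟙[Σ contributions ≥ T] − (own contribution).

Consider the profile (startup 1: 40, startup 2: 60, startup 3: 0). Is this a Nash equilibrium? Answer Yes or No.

Total = 100 ≥ 100: provided.
Startup 1 (pledges 40, payoff 91): dropping to 0 → total 60, payoff 0. No gain.
Startup 2 (pledges 60, payoff 71): dropping to 0 → total 40, payoff 0. No gain.
Startup 3 (pledges 0, payoff 131): pledging 50 → total 150, payoff 81. No gain.

Yes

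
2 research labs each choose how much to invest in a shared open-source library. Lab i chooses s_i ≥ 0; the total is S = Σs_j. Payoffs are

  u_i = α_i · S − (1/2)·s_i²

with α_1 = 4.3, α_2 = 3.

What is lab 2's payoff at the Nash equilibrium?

Lab i's FOC: ∂u_i/∂s_i = α_i − s_i = 0, so s_i* = α_i.
NE contributions = (4.3, 3); S = 7.3.
u_2 = α_2·S − ½·(s_2)² = 3·7.3 − ½·3² = 17.4.

17.4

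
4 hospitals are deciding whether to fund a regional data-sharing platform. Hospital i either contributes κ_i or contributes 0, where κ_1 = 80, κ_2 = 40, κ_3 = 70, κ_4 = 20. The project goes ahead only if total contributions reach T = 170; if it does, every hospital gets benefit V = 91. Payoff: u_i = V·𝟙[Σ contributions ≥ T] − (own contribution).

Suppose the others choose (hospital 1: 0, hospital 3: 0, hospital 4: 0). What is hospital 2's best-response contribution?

0

Others' total = 0. Even contributing 40 gives 40 < 170: no benefit either way.
Best response: 0.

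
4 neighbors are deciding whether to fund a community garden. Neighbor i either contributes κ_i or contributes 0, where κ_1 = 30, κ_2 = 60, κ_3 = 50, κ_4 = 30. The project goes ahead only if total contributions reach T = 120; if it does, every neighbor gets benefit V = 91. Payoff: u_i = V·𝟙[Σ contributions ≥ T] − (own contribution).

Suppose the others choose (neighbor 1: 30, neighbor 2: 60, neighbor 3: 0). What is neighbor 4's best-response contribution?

Others' total = 90. Contributing 30 brings total to 120 ≥ 120: gain V − κ_4 = 61.
Best response: 30.

30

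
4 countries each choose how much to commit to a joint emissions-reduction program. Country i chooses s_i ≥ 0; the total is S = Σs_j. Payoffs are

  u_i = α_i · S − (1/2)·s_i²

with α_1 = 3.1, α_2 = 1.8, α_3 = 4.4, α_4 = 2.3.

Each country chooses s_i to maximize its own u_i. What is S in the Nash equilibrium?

Country i's FOC: ∂u_i/∂s_i = α_i − s_i = 0, so s_i* = α_i.
NE contributions = (3.1, 1.8, 4.4, 2.3); S = 11.6.

11.6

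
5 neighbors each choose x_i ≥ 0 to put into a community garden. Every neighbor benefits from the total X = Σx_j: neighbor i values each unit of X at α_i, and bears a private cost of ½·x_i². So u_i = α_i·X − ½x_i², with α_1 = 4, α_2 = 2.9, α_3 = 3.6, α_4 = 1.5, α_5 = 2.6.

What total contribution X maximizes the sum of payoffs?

Planner FOC: ∂(Σu_j)/∂x_i = (Σα_j) − x_i = 0, so x_i^SO = Σα_j = 14.6 for every i; X^SO = 73.

73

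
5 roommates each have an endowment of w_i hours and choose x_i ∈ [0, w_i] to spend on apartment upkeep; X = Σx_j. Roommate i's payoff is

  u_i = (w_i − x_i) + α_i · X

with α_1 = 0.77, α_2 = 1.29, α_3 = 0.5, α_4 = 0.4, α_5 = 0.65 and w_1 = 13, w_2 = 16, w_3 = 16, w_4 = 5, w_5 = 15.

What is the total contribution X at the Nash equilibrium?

∂u_i/∂x_i = α_i − 1, so roommate i contributes w_i if α_i > 1, else 0.
α_i > 1 for i ∈ {2}; NE contributions (0, 16, 0, 0, 0), X = 16.

16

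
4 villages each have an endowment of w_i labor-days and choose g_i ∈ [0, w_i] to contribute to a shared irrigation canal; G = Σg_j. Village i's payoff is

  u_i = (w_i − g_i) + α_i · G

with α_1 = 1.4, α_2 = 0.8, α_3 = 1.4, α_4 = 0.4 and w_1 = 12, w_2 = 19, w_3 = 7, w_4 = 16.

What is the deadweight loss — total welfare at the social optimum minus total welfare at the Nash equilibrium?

105

∂u_i/∂g_i = α_i − 1, so village i contributes w_i if α_i > 1, else 0.
α_i > 1 for i ∈ {1, 3}; NE contributions (12, 0, 7, 0), G = 19.
W^NE = Σw_i − G^NE + (Σα_i)·G^NE = 54 + 3·19 = 111.
Planner: ∂(Σu_j)/∂g_i = Σα_j − 1 = 3 > 0, so everyone contributes w_i; G^SO = 54, W^SO = 54 + 3·54 = 216.
Deadweight loss = 105.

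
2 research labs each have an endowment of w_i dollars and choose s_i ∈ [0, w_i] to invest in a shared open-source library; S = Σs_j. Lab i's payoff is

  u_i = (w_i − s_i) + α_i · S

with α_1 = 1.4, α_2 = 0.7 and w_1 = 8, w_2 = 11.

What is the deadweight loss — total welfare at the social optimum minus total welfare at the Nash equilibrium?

∂u_i/∂s_i = α_i − 1, so lab i contributes w_i if α_i > 1, else 0.
α_i > 1 for i ∈ {1}; NE contributions (8, 0), S = 8.
W^NE = Σw_i − S^NE + (Σα_i)·S^NE = 19 + 1.1·8 = 27.8.
Planner: ∂(Σu_j)/∂s_i = Σα_j − 1 = 1.1 > 0, so everyone contributes w_i; S^SO = 19, W^SO = 19 + 1.1·19 = 39.9.
Deadweight loss = 12.1.

12.1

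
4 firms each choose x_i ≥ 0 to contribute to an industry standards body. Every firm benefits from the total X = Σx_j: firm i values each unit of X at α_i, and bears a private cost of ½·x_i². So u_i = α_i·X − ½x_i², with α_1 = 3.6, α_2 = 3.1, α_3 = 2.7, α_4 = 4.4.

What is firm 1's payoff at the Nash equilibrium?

43.2

Firm i's FOC: ∂u_i/∂x_i = α_i − x_i = 0, so x_i* = α_i.
NE contributions = (3.6, 3.1, 2.7, 4.4); X = 13.8.
u_1 = α_1·X − ½·(x_1)² = 3.6·13.8 − ½·3.6² = 43.2.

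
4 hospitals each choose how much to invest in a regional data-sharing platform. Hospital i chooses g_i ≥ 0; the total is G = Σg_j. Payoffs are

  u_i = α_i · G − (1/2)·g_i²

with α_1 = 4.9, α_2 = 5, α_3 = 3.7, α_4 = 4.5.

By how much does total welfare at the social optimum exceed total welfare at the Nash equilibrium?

Hospital i's FOC: ∂u_i/∂g_i = α_i − g_i = 0, so g_i* = α_i.
NE contributions = (4.9, 5, 3.7, 4.5); G = 18.1.
W^NE = (Σα)·G − ½Σα_i² = 18.1² − ½·82.95 = 286.135.
Planner sets g_i = Σα_j = 18.1 for every i, so G^SO = 4·18.1 = 72.4.
W^SO = (Σα)·G^SO − ½·4·(Σα)² = (4/2)·18.1² = 655.22.
Deadweight loss = W^SO − W^NE = 369.085.

369.085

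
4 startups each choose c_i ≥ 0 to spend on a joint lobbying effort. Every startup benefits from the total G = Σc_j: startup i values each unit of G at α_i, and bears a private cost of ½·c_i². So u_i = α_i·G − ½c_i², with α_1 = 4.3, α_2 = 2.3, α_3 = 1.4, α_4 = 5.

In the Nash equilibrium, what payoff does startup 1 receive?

46.655

Startup i's FOC: ∂u_i/∂c_i = α_i − c_i = 0, so c_i* = α_i.
NE contributions = (4.3, 2.3, 1.4, 5); G = 13.
u_1 = α_1·G − ½·(c_1)² = 4.3·13 − ½·4.3² = 46.655.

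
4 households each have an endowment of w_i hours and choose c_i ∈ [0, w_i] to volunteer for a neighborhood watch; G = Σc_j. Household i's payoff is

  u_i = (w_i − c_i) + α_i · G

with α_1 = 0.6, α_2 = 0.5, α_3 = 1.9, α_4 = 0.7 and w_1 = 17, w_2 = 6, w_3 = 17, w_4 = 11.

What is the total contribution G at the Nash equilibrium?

∂u_i/∂c_i = α_i − 1, so household i contributes w_i if α_i > 1, else 0.
α_i > 1 for i ∈ {3}; NE contributions (0, 0, 17, 0), G = 17.

17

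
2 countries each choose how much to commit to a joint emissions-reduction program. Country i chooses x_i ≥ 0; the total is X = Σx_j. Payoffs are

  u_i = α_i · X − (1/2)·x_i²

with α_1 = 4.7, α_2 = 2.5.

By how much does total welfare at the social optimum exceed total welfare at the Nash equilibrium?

14.17

Country i's FOC: ∂u_i/∂x_i = α_i − x_i = 0, so x_i* = α_i.
NE contributions = (4.7, 2.5); X = 7.2.
W^NE = (Σα)·X − ½Σα_i² = 7.2² − ½·28.34 = 37.67.
Planner sets x_i = Σα_j = 7.2 for every i, so X^SO = 2·7.2 = 14.4.
W^SO = (Σα)·X^SO − ½·2·(Σα)² = (2/2)·7.2² = 51.84.
Deadweight loss = W^SO − W^NE = 14.17.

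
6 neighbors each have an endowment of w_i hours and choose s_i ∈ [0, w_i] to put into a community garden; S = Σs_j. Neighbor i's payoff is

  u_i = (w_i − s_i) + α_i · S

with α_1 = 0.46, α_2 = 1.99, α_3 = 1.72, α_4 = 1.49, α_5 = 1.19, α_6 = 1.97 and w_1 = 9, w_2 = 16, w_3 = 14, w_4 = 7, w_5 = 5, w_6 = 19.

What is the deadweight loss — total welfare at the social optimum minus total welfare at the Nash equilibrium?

∂u_i/∂s_i = α_i − 1, so neighbor i contributes w_i if α_i > 1, else 0.
α_i > 1 for i ∈ {2, 3, 4, 5, 6}; NE contributions (0, 16, 14, 7, 5, 19), S = 61.
W^NE = Σw_i − S^NE + (Σα_i)·S^NE = 70 + 7.82·61 = 547.02.
Planner: ∂(Σu_j)/∂s_i = Σα_j − 1 = 7.82 > 0, so everyone contributes w_i; S^SO = 70, W^SO = 70 + 7.82·70 = 617.4.
Deadweight loss = 70.38.

70.38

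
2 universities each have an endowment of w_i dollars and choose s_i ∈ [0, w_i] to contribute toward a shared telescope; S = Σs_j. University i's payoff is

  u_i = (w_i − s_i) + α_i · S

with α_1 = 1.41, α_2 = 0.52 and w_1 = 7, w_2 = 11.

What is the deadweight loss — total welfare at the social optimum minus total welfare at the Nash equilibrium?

∂u_i/∂s_i = α_i − 1, so university i contributes w_i if α_i > 1, else 0.
α_i > 1 for i ∈ {1}; NE contributions (7, 0), S = 7.
W^NE = Σw_i − S^NE + (Σα_i)·S^NE = 18 + 0.93·7 = 24.51.
Planner: ∂(Σu_j)/∂s_i = Σα_j − 1 = 0.93 > 0, so everyone contributes w_i; S^SO = 18, W^SO = 18 + 0.93·18 = 34.74.
Deadweight loss = 10.23.

10.23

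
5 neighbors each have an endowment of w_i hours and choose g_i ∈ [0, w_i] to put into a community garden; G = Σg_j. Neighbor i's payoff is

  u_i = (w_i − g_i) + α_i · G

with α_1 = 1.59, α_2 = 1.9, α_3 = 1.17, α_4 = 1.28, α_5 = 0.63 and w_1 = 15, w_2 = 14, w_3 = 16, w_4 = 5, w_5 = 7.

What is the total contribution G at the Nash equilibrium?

50

∂u_i/∂g_i = α_i − 1, so neighbor i contributes w_i if α_i > 1, else 0.
α_i > 1 for i ∈ {1, 2, 3, 4}; NE contributions (15, 14, 16, 5, 0), G = 50.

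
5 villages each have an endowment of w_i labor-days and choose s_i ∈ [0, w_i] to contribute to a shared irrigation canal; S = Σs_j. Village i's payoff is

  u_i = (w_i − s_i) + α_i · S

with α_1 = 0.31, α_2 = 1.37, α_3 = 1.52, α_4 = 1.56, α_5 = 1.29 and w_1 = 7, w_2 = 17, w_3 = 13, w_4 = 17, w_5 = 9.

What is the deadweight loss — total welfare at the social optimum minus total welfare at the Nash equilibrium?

35.35

∂u_i/∂s_i = α_i − 1, so village i contributes w_i if α_i > 1, else 0.
α_i > 1 for i ∈ {2, 3, 4, 5}; NE contributions (0, 17, 13, 17, 9), S = 56.
W^NE = Σw_i − S^NE + (Σα_i)·S^NE = 63 + 5.05·56 = 345.8.
Planner: ∂(Σu_j)/∂s_i = Σα_j − 1 = 5.05 > 0, so everyone contributes w_i; S^SO = 63, W^SO = 63 + 5.05·63 = 381.15.
Deadweight loss = 35.35.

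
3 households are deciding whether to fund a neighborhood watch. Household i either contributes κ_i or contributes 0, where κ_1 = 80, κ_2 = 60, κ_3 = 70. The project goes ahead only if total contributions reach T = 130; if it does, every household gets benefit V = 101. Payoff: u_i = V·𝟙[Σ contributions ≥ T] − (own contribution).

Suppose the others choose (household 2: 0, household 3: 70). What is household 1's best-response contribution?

Others' total = 70. Contributing 80 brings total to 150 ≥ 130: gain V − κ_1 = 21.
Best response: 80.

80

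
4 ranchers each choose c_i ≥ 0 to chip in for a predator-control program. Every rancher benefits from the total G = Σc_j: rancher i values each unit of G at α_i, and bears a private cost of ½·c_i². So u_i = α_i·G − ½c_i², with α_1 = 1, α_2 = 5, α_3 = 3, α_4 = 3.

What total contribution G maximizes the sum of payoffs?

Planner FOC: ∂(Σu_j)/∂c_i = (Σα_j) − c_i = 0, so c_i^SO = Σα_j = 12 for every i; G^SO = 48.

48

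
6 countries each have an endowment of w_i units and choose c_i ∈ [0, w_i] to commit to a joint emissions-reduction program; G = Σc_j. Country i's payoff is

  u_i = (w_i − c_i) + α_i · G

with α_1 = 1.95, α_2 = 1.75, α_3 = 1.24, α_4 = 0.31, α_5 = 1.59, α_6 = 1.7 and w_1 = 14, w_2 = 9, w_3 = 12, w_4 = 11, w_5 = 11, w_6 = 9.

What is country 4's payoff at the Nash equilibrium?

28.05

∂u_i/∂c_i = α_i − 1, so country i contributes w_i if α_i > 1, else 0.
α_i > 1 for i ∈ {1, 2, 3, 5, 6}; NE contributions (14, 9, 12, 0, 11, 9), G = 55.
u_4 = (11 − 0) + 0.31·55 = 28.05.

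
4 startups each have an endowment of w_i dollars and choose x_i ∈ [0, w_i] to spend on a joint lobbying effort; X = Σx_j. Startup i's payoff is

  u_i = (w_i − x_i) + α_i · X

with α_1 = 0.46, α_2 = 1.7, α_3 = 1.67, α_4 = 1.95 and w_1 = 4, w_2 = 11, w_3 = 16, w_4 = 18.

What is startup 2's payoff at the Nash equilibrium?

76.5

∂u_i/∂x_i = α_i − 1, so startup i contributes w_i if α_i > 1, else 0.
α_i > 1 for i ∈ {2, 3, 4}; NE contributions (0, 11, 16, 18), X = 45.
u_2 = (11 − 11) + 1.7·45 = 76.5.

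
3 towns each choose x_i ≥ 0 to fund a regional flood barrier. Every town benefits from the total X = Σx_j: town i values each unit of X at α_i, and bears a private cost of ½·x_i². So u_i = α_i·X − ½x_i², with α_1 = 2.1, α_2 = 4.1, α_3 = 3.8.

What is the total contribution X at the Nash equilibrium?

10

Town i's FOC: ∂u_i/∂x_i = α_i − x_i = 0, so x_i* = α_i.
NE contributions = (2.1, 4.1, 3.8); X = 10.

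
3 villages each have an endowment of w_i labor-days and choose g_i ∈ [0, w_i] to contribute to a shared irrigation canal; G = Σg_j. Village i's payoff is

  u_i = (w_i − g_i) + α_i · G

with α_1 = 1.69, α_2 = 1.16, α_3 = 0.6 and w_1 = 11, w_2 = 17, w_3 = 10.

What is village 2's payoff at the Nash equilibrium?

∂u_i/∂g_i = α_i − 1, so village i contributes w_i if α_i > 1, else 0.
α_i > 1 for i ∈ {1, 2}; NE contributions (11, 17, 0), G = 28.
u_2 = (17 − 17) + 1.16·28 = 32.48.

32.48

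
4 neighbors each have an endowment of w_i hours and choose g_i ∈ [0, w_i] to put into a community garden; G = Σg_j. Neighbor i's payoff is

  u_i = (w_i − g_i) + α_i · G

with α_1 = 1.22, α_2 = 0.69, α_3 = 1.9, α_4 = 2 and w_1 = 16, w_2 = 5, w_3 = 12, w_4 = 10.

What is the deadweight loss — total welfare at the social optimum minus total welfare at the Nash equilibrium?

24.05

∂u_i/∂g_i = α_i − 1, so neighbor i contributes w_i if α_i > 1, else 0.
α_i > 1 for i ∈ {1, 3, 4}; NE contributions (16, 0, 12, 10), G = 38.
W^NE = Σw_i − G^NE + (Σα_i)·G^NE = 43 + 4.81·38 = 225.78.
Planner: ∂(Σu_j)/∂g_i = Σα_j − 1 = 4.81 > 0, so everyone contributes w_i; G^SO = 43, W^SO = 43 + 4.81·43 = 249.83.
Deadweight loss = 24.05.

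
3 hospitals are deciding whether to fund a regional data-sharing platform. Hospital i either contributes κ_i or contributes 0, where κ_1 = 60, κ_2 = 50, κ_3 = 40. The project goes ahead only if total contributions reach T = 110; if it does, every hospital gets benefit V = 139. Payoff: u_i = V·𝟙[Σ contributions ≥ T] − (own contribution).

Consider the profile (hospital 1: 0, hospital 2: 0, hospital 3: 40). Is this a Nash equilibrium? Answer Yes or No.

Total = 40 < 110: not provided.
Hospital 1 (pledges 0, payoff 0): pledging 60 → total 100, payoff -60. No gain.
Hospital 2 (pledges 0, payoff 0): pledging 50 → total 90, payoff -50. No gain.
Hospital 3 (pledges 40, payoff -40): dropping to 0 → total 0, payoff 0. Profitable deviation.

No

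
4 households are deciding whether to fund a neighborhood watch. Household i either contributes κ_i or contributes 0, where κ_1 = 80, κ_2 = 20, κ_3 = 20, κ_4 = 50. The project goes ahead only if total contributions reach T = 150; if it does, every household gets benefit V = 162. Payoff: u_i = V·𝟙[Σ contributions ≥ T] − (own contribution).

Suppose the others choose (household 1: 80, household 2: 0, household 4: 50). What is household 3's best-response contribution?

20

Others' total = 130. Contributing 20 brings total to 150 ≥ 150: gain V − κ_3 = 142.
Best response: 20.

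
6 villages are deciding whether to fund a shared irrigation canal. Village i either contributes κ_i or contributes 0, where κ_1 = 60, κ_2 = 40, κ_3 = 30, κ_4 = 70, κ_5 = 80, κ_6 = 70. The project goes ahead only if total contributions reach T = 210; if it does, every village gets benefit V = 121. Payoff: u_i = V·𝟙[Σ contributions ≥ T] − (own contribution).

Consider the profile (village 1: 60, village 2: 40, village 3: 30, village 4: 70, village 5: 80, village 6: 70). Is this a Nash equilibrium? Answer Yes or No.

No

Total = 350 ≥ 210: provided.
Village 1 (pledges 60, payoff 61): dropping to 0 → total 290, payoff 121. Profitable deviation.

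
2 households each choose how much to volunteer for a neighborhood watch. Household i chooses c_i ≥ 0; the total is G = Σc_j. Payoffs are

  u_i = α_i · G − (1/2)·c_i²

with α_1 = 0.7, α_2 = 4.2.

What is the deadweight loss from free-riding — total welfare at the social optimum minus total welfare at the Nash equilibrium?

9.065

Household i's FOC: ∂u_i/∂c_i = α_i − c_i = 0, so c_i* = α_i.
NE contributions = (0.7, 4.2); G = 4.9.
W^NE = (Σα)·G − ½Σα_i² = 4.9² − ½·18.13 = 14.945.
Planner sets c_i = Σα_j = 4.9 for every i, so G^SO = 2·4.9 = 9.8.
W^SO = (Σα)·G^SO − ½·2·(Σα)² = (2/2)·4.9² = 24.01.
Deadweight loss = W^SO − W^NE = 9.065.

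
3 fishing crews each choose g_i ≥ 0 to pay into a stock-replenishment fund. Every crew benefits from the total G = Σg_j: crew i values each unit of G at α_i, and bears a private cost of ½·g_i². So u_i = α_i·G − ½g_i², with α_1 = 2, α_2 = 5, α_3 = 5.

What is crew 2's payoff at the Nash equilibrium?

47.5

Crew i's FOC: ∂u_i/∂g_i = α_i − g_i = 0, so g_i* = α_i.
NE contributions = (2, 5, 5); G = 12.
u_2 = α_2·G − ½·(g_2)² = 5·12 − ½·5² = 47.5.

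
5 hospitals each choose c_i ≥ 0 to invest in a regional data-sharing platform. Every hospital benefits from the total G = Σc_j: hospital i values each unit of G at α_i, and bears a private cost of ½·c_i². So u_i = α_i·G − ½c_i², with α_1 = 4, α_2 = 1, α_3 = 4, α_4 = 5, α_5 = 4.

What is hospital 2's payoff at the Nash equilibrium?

17.5

Hospital i's FOC: ∂u_i/∂c_i = α_i − c_i = 0, so c_i* = α_i.
NE contributions = (4, 1, 4, 5, 4); G = 18.
u_2 = α_2·G − ½·(c_2)² = 1·18 − ½·1² = 17.5.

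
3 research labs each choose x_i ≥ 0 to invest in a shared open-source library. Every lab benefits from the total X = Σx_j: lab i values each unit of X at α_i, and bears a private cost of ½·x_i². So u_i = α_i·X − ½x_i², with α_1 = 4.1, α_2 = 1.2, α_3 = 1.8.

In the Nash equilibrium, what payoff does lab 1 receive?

Lab i's FOC: ∂u_i/∂x_i = α_i − x_i = 0, so x_i* = α_i.
NE contributions = (4.1, 1.2, 1.8); X = 7.1.
u_1 = α_1·X − ½·(x_1)² = 4.1·7.1 − ½·4.1² = 20.705.

20.705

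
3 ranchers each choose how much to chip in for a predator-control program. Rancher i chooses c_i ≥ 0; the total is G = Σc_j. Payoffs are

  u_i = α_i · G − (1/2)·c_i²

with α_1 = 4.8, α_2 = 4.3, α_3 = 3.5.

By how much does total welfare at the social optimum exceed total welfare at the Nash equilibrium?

106.27

Rancher i's FOC: ∂u_i/∂c_i = α_i − c_i = 0, so c_i* = α_i.
NE contributions = (4.8, 4.3, 3.5); G = 12.6.
W^NE = (Σα)·G − ½Σα_i² = 12.6² − ½·53.78 = 131.87.
Planner sets c_i = Σα_j = 12.6 for every i, so G^SO = 3·12.6 = 37.8.
W^SO = (Σα)·G^SO − ½·3·(Σα)² = (3/2)·12.6² = 238.14.
Deadweight loss = W^SO − W^NE = 106.27.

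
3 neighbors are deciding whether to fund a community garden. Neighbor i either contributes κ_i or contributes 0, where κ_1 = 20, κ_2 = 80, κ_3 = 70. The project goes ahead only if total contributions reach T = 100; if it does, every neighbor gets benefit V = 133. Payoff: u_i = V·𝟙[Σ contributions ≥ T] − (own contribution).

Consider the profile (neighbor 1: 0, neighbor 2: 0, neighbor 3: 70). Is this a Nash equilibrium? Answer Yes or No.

No

Total = 70 < 100: not provided.
Neighbor 1 (pledges 0, payoff 0): pledging 20 → total 90, payoff -20. No gain.
Neighbor 2 (pledges 0, payoff 0): pledging 80 → total 150, payoff 53. Profitable deviation.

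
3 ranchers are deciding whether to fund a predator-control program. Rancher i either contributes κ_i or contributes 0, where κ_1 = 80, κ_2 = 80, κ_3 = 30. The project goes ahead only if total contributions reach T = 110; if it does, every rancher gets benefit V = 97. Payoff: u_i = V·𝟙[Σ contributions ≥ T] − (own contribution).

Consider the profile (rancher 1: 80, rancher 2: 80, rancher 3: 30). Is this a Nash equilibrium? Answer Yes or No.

No

Total = 190 ≥ 110: provided.
Rancher 1 (pledges 80, payoff 17): dropping to 0 → total 110, payoff 97. Profitable deviation.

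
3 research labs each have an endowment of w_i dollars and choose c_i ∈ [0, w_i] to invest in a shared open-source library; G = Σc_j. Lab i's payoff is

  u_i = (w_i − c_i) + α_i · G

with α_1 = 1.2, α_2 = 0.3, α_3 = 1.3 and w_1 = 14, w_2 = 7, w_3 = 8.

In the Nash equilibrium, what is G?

22

∂u_i/∂c_i = α_i − 1, so lab i contributes w_i if α_i > 1, else 0.
α_i > 1 for i ∈ {1, 3}; NE contributions (14, 0, 8), G = 22.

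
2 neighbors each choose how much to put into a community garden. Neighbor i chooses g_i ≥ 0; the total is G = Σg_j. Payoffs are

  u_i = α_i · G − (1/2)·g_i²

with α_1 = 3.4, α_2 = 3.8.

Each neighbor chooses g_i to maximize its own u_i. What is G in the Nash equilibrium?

Neighbor i's FOC: ∂u_i/∂g_i = α_i − g_i = 0, so g_i* = α_i.
NE contributions = (3.4, 3.8); G = 7.2.

7.2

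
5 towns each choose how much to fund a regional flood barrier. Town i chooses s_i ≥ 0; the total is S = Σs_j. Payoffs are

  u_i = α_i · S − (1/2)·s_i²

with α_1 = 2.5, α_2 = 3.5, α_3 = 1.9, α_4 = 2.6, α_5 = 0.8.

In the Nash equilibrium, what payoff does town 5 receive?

Town i's FOC: ∂u_i/∂s_i = α_i − s_i = 0, so s_i* = α_i.
NE contributions = (2.5, 3.5, 1.9, 2.6, 0.8); S = 11.3.
u_5 = α_5·S − ½·(s_5)² = 0.8·11.3 − ½·0.8² = 8.72.

8.72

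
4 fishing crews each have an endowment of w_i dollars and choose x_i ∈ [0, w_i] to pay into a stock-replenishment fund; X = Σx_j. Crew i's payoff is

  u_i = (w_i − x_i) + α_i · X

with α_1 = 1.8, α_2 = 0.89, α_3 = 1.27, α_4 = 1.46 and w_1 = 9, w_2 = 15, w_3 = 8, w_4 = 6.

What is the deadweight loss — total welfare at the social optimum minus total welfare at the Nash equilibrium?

∂u_i/∂x_i = α_i − 1, so crew i contributes w_i if α_i > 1, else 0.
α_i > 1 for i ∈ {1, 3, 4}; NE contributions (9, 0, 8, 6), X = 23.
W^NE = Σw_i − X^NE + (Σα_i)·X^NE = 38 + 4.42·23 = 139.66.
Planner: ∂(Σu_j)/∂x_i = Σα_j − 1 = 4.42 > 0, so everyone contributes w_i; X^SO = 38, W^SO = 38 + 4.42·38 = 205.96.
Deadweight loss = 66.3.

66.3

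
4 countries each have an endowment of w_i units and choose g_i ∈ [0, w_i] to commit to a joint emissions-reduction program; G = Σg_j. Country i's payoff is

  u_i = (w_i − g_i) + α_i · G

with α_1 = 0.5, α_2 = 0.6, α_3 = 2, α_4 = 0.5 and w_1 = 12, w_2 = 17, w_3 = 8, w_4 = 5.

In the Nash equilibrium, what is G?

8

∂u_i/∂g_i = α_i − 1, so country i contributes w_i if α_i > 1, else 0.
α_i > 1 for i ∈ {3}; NE contributions (0, 0, 8, 0), G = 8.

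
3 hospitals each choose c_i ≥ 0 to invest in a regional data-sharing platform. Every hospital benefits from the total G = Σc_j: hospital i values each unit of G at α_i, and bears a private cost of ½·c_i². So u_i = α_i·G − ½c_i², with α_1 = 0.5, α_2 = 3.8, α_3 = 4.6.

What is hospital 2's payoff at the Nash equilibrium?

26.6

Hospital i's FOC: ∂u_i/∂c_i = α_i − c_i = 0, so c_i* = α_i.
NE contributions = (0.5, 3.8, 4.6); G = 8.9.
u_2 = α_2·G − ½·(c_2)² = 3.8·8.9 − ½·3.8² = 26.6.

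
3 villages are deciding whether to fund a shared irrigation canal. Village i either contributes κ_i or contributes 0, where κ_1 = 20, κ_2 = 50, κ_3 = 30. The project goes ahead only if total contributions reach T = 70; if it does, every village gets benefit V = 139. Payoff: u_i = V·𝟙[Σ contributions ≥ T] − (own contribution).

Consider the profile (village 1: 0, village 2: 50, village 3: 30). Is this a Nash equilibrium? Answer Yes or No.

Yes

Total = 80 ≥ 70: provided.
Village 1 (pledges 0, payoff 139): pledging 20 → total 100, payoff 119. No gain.
Village 2 (pledges 50, payoff 89): dropping to 0 → total 30, payoff 0. No gain.
Village 3 (pledges 30, payoff 109): dropping to 0 → total 50, payoff 0. No gain.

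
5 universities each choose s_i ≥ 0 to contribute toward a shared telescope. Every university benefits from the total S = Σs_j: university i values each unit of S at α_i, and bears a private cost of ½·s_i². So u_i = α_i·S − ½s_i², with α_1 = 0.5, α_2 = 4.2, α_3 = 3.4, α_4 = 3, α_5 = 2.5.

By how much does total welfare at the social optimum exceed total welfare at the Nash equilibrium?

University i's FOC: ∂u_i/∂s_i = α_i − s_i = 0, so s_i* = α_i.
NE contributions = (0.5, 4.2, 3.4, 3, 2.5); S = 13.6.
W^NE = (Σα)·S − ½Σα_i² = 13.6² − ½·44.7 = 162.61.
Planner sets s_i = Σα_j = 13.6 for every i, so S^SO = 5·13.6 = 68.
W^SO = (Σα)·S^SO − ½·5·(Σα)² = (5/2)·13.6² = 462.4.
Deadweight loss = W^SO − W^NE = 299.79.

299.79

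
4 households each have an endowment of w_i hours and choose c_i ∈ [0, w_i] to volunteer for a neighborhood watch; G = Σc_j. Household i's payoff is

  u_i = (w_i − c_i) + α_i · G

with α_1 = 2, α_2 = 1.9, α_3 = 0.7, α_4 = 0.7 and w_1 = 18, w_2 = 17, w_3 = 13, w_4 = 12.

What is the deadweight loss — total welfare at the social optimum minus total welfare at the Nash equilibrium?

107.5

∂u_i/∂c_i = α_i − 1, so household i contributes w_i if α_i > 1, else 0.
α_i > 1 for i ∈ {1, 2}; NE contributions (18, 17, 0, 0), G = 35.
W^NE = Σw_i − G^NE + (Σα_i)·G^NE = 60 + 4.3·35 = 210.5.
Planner: ∂(Σu_j)/∂c_i = Σα_j − 1 = 4.3 > 0, so everyone contributes w_i; G^SO = 60, W^SO = 60 + 4.3·60 = 318.
Deadweight loss = 107.5.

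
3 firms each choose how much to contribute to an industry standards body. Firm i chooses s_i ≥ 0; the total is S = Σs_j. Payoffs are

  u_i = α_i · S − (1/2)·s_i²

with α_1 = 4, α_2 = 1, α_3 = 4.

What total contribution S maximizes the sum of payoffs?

27

Planner FOC: ∂(Σu_j)/∂s_i = (Σα_j) − s_i = 0, so s_i^SO = Σα_j = 9 for every i; S^SO = 27.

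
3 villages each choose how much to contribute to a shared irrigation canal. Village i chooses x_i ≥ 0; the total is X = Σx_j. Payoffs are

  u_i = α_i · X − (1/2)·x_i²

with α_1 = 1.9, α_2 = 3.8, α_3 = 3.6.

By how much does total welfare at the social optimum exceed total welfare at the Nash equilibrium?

Village i's FOC: ∂u_i/∂x_i = α_i − x_i = 0, so x_i* = α_i.
NE contributions = (1.9, 3.8, 3.6); X = 9.3.
W^NE = (Σα)·X − ½Σα_i² = 9.3² − ½·31.01 = 70.985.
Planner sets x_i = Σα_j = 9.3 for every i, so X^SO = 3·9.3 = 27.9.
W^SO = (Σα)·X^SO − ½·3·(Σα)² = (3/2)·9.3² = 129.735.
Deadweight loss = W^SO − W^NE = 58.75.

58.75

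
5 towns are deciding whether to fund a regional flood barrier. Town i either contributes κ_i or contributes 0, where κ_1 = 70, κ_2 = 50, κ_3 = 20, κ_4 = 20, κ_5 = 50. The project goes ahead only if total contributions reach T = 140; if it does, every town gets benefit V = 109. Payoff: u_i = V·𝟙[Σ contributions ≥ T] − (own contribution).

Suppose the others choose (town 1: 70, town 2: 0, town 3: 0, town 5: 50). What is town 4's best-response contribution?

20

Others' total = 120. Contributing 20 brings total to 140 ≥ 140: gain V − κ_4 = 89.
Best response: 20.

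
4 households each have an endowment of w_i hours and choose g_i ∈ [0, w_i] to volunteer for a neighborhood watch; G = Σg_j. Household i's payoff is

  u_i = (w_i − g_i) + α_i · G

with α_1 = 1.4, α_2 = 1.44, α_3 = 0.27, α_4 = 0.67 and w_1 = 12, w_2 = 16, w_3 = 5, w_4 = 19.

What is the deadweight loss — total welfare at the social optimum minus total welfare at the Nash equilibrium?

66.72

∂u_i/∂g_i = α_i − 1, so household i contributes w_i if α_i > 1, else 0.
α_i > 1 for i ∈ {1, 2}; NE contributions (12, 16, 0, 0), G = 28.
W^NE = Σw_i − G^NE + (Σα_i)·G^NE = 52 + 2.78·28 = 129.84.
Planner: ∂(Σu_j)/∂g_i = Σα_j − 1 = 2.78 > 0, so everyone contributes w_i; G^SO = 52, W^SO = 52 + 2.78·52 = 196.56.
Deadweight loss = 66.72.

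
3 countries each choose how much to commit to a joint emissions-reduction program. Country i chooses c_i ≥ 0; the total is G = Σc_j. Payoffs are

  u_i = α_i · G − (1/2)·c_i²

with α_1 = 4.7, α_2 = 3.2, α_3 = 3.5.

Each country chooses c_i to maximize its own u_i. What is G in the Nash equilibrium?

11.4

Country i's FOC: ∂u_i/∂c_i = α_i − c_i = 0, so c_i* = α_i.
NE contributions = (4.7, 3.2, 3.5); G = 11.4.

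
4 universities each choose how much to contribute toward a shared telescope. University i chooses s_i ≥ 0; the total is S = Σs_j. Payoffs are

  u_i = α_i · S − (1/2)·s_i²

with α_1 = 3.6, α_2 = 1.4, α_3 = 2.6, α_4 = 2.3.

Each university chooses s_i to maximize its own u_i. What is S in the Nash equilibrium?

9.9

University i's FOC: ∂u_i/∂s_i = α_i − s_i = 0, so s_i* = α_i.
NE contributions = (3.6, 1.4, 2.6, 2.3); S = 9.9.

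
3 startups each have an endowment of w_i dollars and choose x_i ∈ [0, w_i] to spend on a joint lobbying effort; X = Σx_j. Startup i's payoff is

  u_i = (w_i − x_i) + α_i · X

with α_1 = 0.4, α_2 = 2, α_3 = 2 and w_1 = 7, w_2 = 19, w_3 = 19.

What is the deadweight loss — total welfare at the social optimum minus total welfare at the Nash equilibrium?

23.8

∂u_i/∂x_i = α_i − 1, so startup i contributes w_i if α_i > 1, else 0.
α_i > 1 for i ∈ {2, 3}; NE contributions (0, 19, 19), X = 38.
W^NE = Σw_i − X^NE + (Σα_i)·X^NE = 45 + 3.4·38 = 174.2.
Planner: ∂(Σu_j)/∂x_i = Σα_j − 1 = 3.4 > 0, so everyone contributes w_i; X^SO = 45, W^SO = 45 + 3.4·45 = 198.
Deadweight loss = 23.8.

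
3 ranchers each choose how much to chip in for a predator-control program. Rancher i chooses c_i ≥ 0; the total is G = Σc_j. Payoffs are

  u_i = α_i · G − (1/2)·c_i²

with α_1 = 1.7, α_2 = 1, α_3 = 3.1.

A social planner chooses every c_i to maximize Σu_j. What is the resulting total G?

Planner FOC: ∂(Σu_j)/∂c_i = (Σα_j) − c_i = 0, so c_i^SO = Σα_j = 5.8 for every i; G^SO = 17.4.

17.4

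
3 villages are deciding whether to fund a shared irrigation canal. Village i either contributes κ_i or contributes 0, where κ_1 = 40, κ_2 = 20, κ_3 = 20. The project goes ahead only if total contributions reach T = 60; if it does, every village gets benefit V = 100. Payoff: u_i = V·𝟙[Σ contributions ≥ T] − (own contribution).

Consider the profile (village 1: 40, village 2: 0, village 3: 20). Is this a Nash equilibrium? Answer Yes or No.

Total = 60 ≥ 60: provided.
Village 1 (pledges 40, payoff 60): dropping to 0 → total 20, payoff 0. No gain.
Village 2 (pledges 0, payoff 100): pledging 20 → total 80, payoff 80. No gain.
Village 3 (pledges 20, payoff 80): dropping to 0 → total 40, payoff 0. No gain.

Yes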